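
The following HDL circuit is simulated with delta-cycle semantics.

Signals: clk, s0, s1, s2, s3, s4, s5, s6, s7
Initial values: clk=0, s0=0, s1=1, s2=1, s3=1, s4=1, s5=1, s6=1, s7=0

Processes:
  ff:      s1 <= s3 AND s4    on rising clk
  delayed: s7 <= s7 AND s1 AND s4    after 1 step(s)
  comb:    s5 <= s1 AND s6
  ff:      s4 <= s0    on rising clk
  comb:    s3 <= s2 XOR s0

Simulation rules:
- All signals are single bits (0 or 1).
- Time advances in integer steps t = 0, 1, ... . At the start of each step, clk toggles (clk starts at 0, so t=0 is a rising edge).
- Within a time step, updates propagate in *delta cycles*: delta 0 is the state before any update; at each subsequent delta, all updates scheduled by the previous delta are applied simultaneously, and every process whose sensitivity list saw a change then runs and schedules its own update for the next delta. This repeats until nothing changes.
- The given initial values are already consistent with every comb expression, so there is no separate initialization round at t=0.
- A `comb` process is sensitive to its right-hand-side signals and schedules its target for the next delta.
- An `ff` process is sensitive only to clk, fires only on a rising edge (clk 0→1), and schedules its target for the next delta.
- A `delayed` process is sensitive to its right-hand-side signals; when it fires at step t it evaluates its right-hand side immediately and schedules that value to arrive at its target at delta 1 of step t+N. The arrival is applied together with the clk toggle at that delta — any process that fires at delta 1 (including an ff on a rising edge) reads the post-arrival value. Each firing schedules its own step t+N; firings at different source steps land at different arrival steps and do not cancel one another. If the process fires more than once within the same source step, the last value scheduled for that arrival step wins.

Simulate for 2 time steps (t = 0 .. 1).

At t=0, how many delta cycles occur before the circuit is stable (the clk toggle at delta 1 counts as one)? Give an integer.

[bits: s4,s2,s6,s0,clk,s5,s3,s1,s7]
t=0: Δ0=111001110 Δ1=111011110 Δ2=011011110 | 2Δ
t=1: Δ0=011011110 Δ1=011001110 | 1Δ

2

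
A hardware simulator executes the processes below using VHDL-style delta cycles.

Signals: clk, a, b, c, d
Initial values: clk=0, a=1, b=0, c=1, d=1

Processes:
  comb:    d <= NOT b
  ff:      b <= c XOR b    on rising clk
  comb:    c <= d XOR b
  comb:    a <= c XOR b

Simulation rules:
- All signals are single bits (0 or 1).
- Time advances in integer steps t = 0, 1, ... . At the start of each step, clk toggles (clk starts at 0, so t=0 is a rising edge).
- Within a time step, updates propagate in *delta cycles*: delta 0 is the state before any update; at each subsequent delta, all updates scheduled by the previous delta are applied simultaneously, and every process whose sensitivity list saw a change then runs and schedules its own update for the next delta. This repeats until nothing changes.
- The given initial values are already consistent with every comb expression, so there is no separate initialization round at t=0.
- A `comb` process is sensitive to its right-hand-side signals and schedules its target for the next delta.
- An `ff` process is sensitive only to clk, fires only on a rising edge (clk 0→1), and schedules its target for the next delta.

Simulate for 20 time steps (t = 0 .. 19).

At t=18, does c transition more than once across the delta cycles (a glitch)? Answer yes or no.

t=0 Δ0: c=1 a=1 b=0 clk=0 d=1
  Δ1: clk:0→1
  Δ2: b:0→1
  Δ3: c:1→0, a:1→0, d:1→0
  Δ4: c:0→1, a:0→1
  Δ5: a:1→0
  (5Δ to stable)
t=1 Δ0: c=1 a=0 b=1 clk=1 d=0
  Δ1: clk:1→0
  (1Δ to stable)
t=2 Δ0: c=1 a=0 b=1 clk=0 d=0
  Δ1: clk:0→1
  Δ2: b:1→0
  Δ3: c:1→0, a:0→1, d:0→1
  Δ4: c:0→1, a:1→0
  Δ5: a:0→1
  (5Δ to stable)
t=3 Δ0: c=1 a=1 b=0 clk=1 d=1
  Δ1: clk:1→0
  (1Δ to stable)
t=4 Δ0: c=1 a=1 b=0 clk=0 d=1
  Δ1: clk:0→1
  Δ2: b:0→1
  Δ3: c:1→0, a:1→0, d:1→0
  Δ4: c:0→1, a:0→1
  Δ5: a:1→0
  (5Δ to stable)
t=5 Δ0: c=1 a=0 b=1 clk=1 d=0
  Δ1: clk:1→0
  (1Δ to stable)
t=6 Δ0: c=1 a=0 b=1 clk=0 d=0
  Δ1: clk:0→1
  Δ2: b:1→0
  Δ3: c:1→0, a:0→1, d:0→1
  Δ4: c:0→1, a:1→0
  Δ5: a:0→1
  (5Δ to stable)
t=7 Δ0: c=1 a=1 b=0 clk=1 d=1
  Δ1: clk:1→0
  (1Δ to stable)
t=8 Δ0: c=1 a=1 b=0 clk=0 d=1
  Δ1: clk:0→1
  Δ2: b:0→1
  Δ3: c:1→0, a:1→0, d:1→0
  Δ4: c:0→1, a:0→1
  Δ5: a:1→0
  (5Δ to stable)
t=9 Δ0: c=1 a=0 b=1 clk=1 d=0
  Δ1: clk:1→0
  (1Δ to stable)
t=10 Δ0: c=1 a=0 b=1 clk=0 d=0
  Δ1: clk:0→1
  Δ2: b:1→0
  Δ3: c:1→0, a:0→1, d:0→1
  Δ4: c:0→1, a:1→0
  Δ5: a:0→1
  (5Δ to stable)
t=11 Δ0: c=1 a=1 b=0 clk=1 d=1
  Δ1: clk:1→0
  (1Δ to stable)
t=12 Δ0: c=1 a=1 b=0 clk=0 d=1
  Δ1: clk:0→1
  Δ2: b:0→1
  Δ3: c:1→0, a:1→0, d:1→0
  Δ4: c:0→1, a:0→1
  Δ5: a:1→0
  (5Δ to stable)
t=13 Δ0: c=1 a=0 b=1 clk=1 d=0
  Δ1: clk:1→0
  (1Δ to stable)
t=14 Δ0: c=1 a=0 b=1 clk=0 d=0
  Δ1: clk:0→1
  Δ2: b:1→0
  Δ3: c:1→0, a:0→1, d:0→1
  Δ4: c:0→1, a:1→0
  Δ5: a:0→1
  (5Δ to stable)
t=15 Δ0: c=1 a=1 b=0 clk=1 d=1
  Δ1: clk:1→0
  (1Δ to stable)
t=16 Δ0: c=1 a=1 b=0 clk=0 d=1
  Δ1: clk:0→1
  Δ2: b:0→1
  Δ3: c:1→0, a:1→0, d:1→0
  Δ4: c:0→1, a:0→1
  Δ5: a:1→0
  (5Δ to stable)
t=17 Δ0: c=1 a=0 b=1 clk=1 d=0
  Δ1: clk:1→0
  (1Δ to stable)
t=18 Δ0: c=1 a=0 b=1 clk=0 d=0
  Δ1: clk:0→1
  Δ2: b:1→0
  Δ3: c:1→0, a:0→1, d:0→1
  Δ4: c:0→1, a:1→0
  Δ5: a:0→1
  (5Δ to stable)
t=19 Δ0: c=1 a=1 b=0 clk=1 d=1
  Δ1: clk:1→0
  (1Δ to stable)

yes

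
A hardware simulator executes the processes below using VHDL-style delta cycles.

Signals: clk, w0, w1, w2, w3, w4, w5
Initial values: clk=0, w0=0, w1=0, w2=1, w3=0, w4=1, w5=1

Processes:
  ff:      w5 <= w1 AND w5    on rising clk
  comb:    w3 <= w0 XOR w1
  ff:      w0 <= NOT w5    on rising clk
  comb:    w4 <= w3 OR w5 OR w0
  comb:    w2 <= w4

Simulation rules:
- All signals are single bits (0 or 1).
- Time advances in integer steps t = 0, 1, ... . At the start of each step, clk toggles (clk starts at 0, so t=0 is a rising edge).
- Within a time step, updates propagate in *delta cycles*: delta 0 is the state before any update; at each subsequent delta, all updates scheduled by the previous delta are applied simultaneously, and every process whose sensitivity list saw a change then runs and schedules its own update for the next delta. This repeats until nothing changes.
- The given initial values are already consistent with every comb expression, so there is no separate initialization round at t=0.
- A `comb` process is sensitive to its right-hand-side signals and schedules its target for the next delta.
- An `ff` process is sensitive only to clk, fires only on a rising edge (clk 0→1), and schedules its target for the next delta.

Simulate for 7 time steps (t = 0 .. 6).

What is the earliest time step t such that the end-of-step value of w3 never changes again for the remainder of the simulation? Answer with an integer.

2

t=0 Δ0: w5=1 clk=0 w4=1 w2=1 w3=0 w1=0 w0=0
  Δ1: clk:0→1
  Δ2: w5:1→0
  Δ3: w4:1→0
  Δ4: w2:1→0
  (4Δ to stable)
t=1 Δ0: w5=0 clk=1 w4=0 w2=0 w3=0 w1=0 w0=0
  Δ1: clk:1→0
  (1Δ to stable)
t=2 Δ0: w5=0 clk=0 w4=0 w2=0 w3=0 w1=0 w0=0
  Δ1: clk:0→1
  Δ2: w0:0→1
  Δ3: w4:0→1, w3:0→1
  Δ4: w2:0→1
  (4Δ to stable)
t=3 Δ0: w5=0 clk=1 w4=1 w2=1 w3=1 w1=0 w0=1
  Δ1: clk:1→0
  (1Δ to stable)
t=4 Δ0: w5=0 clk=0 w4=1 w2=1 w3=1 w1=0 w0=1
  Δ1: clk:0→1
  (1Δ to stable)
t=5 Δ0: w5=0 clk=1 w4=1 w2=1 w3=1 w1=0 w0=1
  Δ1: clk:1→0
  (1Δ to stable)
t=6 Δ0: w5=0 clk=0 w4=1 w2=1 w3=1 w1=0 w0=1
  Δ1: clk:0→1
  (1Δ to stable)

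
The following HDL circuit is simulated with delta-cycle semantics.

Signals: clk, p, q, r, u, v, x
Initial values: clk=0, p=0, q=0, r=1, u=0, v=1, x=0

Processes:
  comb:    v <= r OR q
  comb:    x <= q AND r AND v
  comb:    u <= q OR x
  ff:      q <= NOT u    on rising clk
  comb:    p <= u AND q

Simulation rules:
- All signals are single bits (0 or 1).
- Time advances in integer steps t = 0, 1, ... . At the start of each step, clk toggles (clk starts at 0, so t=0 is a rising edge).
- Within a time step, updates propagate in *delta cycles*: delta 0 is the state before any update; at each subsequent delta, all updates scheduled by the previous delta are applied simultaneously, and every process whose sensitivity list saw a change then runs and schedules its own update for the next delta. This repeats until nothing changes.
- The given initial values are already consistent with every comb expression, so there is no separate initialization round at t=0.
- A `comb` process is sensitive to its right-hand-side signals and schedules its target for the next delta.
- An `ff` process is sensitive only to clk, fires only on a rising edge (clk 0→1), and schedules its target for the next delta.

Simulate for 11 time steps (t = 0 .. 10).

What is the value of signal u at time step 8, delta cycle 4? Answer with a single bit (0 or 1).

1

t0.Δ0 x=0 r=1 v=1 p=0 clk=0 q=0 u=0
t0.Δ1 x=0 r=1 v=1 p=0 clk=1 q=0 u=0
t0.Δ2 x=0 r=1 v=1 p=0 clk=1 q=1 u=0
t0.Δ3 x=1 r=1 v=1 p=0 clk=1 q=1 u=1
t0.Δ4 x=1 r=1 v=1 p=1 clk=1 q=1 u=1
t1.Δ0 x=1 r=1 v=1 p=1 clk=1 q=1 u=1
t1.Δ1 x=1 r=1 v=1 p=1 clk=0 q=1 u=1
t2.Δ0 x=1 r=1 v=1 p=1 clk=0 q=1 u=1
t2.Δ1 x=1 r=1 v=1 p=1 clk=1 q=1 u=1
t2.Δ2 x=1 r=1 v=1 p=1 clk=1 q=0 u=1
t2.Δ3 x=0 r=1 v=1 p=0 clk=1 q=0 u=1
t2.Δ4 x=0 r=1 v=1 p=0 clk=1 q=0 u=0
t3.Δ0 x=0 r=1 v=1 p=0 clk=1 q=0 u=0
t3.Δ1 x=0 r=1 v=1 p=0 clk=0 q=0 u=0
t4.Δ0 x=0 r=1 v=1 p=0 clk=0 q=0 u=0
t4.Δ1 x=0 r=1 v=1 p=0 clk=1 q=0 u=0
t4.Δ2 x=0 r=1 v=1 p=0 clk=1 q=1 u=0
t4.Δ3 x=1 r=1 v=1 p=0 clk=1 q=1 u=1
t4.Δ4 x=1 r=1 v=1 p=1 clk=1 q=1 u=1
t5.Δ0 x=1 r=1 v=1 p=1 clk=1 q=1 u=1
t5.Δ1 x=1 r=1 v=1 p=1 clk=0 q=1 u=1
t6.Δ0 x=1 r=1 v=1 p=1 clk=0 q=1 u=1
t6.Δ1 x=1 r=1 v=1 p=1 clk=1 q=1 u=1
t6.Δ2 x=1 r=1 v=1 p=1 clk=1 q=0 u=1
t6.Δ3 x=0 r=1 v=1 p=0 clk=1 q=0 u=1
t6.Δ4 x=0 r=1 v=1 p=0 clk=1 q=0 u=0
t7.Δ0 x=0 r=1 v=1 p=0 clk=1 q=0 u=0
t7.Δ1 x=0 r=1 v=1 p=0 clk=0 q=0 u=0
t8.Δ0 x=0 r=1 v=1 p=0 clk=0 q=0 u=0
t8.Δ1 x=0 r=1 v=1 p=0 clk=1 q=0 u=0
t8.Δ2 x=0 r=1 v=1 p=0 clk=1 q=1 u=0
t8.Δ3 x=1 r=1 v=1 p=0 clk=1 q=1 u=1
t8.Δ4 x=1 r=1 v=1 p=1 clk=1 q=1 u=1
t9.Δ0 x=1 r=1 v=1 p=1 clk=1 q=1 u=1
t9.Δ1 x=1 r=1 v=1 p=1 clk=0 q=1 u=1
t10.Δ0 x=1 r=1 v=1 p=1 clk=0 q=1 u=1
t10.Δ1 x=1 r=1 v=1 p=1 clk=1 q=1 u=1
t10.Δ2 x=1 r=1 v=1 p=1 clk=1 q=0 u=1
t10.Δ3 x=0 r=1 v=1 p=0 clk=1 q=0 u=1
t10.Δ4 x=0 r=1 v=1 p=0 clk=1 q=0 u=0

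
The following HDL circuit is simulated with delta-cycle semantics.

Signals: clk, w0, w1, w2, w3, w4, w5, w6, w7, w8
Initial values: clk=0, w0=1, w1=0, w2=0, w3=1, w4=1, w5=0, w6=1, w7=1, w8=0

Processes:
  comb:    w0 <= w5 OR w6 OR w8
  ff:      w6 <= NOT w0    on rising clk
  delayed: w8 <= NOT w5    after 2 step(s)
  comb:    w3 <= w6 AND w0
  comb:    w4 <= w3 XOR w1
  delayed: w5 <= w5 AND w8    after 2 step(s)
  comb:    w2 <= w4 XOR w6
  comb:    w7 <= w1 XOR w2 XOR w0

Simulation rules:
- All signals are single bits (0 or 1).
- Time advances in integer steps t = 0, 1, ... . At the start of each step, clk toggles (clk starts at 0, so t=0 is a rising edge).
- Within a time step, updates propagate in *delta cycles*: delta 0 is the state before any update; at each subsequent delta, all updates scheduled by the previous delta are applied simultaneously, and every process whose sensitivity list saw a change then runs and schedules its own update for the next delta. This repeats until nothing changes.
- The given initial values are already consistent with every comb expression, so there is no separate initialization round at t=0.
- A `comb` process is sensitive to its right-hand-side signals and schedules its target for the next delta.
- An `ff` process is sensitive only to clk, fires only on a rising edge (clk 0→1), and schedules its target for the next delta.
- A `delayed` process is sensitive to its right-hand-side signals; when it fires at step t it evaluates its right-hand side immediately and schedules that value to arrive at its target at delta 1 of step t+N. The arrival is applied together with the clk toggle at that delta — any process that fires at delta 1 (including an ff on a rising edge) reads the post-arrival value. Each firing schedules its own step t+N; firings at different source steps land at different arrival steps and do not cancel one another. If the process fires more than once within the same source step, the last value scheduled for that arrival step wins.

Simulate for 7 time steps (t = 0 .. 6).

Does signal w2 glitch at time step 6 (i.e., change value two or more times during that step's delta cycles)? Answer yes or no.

[bits: w8,clk,w2,w4,w6,w7,w1,w0,w3,w5]
t=0: Δ0=0001110110 Δ1=0101110110 Δ2=0101010110 Δ3=0111010000 Δ4=0110010000 Δ5=0100010000 Δ6=0100000000 | 6Δ
t=1: Δ0=0100000000 Δ1=0000000000 | 1Δ
t=2: Δ0=0000000000 Δ1=0100000000 Δ2=0100100000 Δ3=0110100100 Δ4=0110100110 Δ5=0111100110 Δ6=0101100110 Δ7=0101110110 | 7Δ
t=3: Δ0=0101110110 Δ1=0001110110 | 1Δ
t=4: Δ0=0001110110 Δ1=0101110110 Δ2=0101010110 Δ3=0111010000 Δ4=0110010000 Δ5=0100010000 Δ6=0100000000 | 6Δ
t=5: Δ0=0100000000 Δ1=0000000000 | 1Δ
t=6: Δ0=0000000000 Δ1=0100000000 Δ2=0100100000 Δ3=0110100100 Δ4=0110100110 Δ5=0111100110 Δ6=0101100110 Δ7=0101110110 | 7Δ

yes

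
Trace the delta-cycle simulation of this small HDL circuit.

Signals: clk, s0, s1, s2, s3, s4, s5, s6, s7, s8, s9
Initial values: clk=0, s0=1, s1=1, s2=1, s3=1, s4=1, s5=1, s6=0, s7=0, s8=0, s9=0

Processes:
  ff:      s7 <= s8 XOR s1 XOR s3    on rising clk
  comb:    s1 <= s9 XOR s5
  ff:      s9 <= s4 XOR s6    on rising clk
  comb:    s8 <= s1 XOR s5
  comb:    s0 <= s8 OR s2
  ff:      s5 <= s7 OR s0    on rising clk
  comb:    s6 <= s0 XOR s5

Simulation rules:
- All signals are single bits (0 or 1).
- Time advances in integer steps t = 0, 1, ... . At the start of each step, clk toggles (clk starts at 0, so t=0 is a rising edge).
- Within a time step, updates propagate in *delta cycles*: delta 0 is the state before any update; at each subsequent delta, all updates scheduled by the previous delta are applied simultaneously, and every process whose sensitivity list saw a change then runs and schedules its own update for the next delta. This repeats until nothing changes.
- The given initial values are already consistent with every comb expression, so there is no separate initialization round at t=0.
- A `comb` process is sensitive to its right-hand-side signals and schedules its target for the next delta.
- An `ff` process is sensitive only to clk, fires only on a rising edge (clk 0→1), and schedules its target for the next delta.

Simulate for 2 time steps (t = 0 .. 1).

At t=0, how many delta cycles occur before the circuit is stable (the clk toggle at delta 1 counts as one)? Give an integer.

4

[bits: s0,s5,s7,clk,s6,s4,s1,s2,s3,s8,s9]
t=0: Δ0=11000111100 Δ1=11010111100 Δ2=11010111101 Δ3=11010101101 Δ4=11010101111 | 4Δ
t=1: Δ0=11010101111 Δ1=11000101111 | 1Δ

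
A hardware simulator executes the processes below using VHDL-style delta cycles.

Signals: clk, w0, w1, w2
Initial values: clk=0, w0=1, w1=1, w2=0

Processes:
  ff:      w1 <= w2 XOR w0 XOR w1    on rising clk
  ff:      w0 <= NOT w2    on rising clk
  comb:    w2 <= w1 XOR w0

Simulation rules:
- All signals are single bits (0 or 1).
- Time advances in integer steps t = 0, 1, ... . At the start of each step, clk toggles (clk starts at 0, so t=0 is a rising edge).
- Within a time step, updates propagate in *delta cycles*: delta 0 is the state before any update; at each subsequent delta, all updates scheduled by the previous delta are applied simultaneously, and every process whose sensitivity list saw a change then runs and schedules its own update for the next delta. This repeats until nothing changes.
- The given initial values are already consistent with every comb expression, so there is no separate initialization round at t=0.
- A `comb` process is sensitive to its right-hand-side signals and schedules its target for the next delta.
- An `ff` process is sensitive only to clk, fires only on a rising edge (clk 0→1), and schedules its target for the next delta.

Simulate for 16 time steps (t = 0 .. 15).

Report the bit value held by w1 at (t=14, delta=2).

t=0 Δ0: w1=1 w2=0 clk=0 w0=1
  Δ1: clk:0→1
  Δ2: w1:1→0
  Δ3: w2:0→1
  (3Δ to stable)
t=1 Δ0: w1=0 w2=1 clk=1 w0=1
  Δ1: clk:1→0
  (1Δ to stable)
t=2 Δ0: w1=0 w2=1 clk=0 w0=1
  Δ1: clk:0→1
  Δ2: w0:1→0
  Δ3: w2:1→0
  (3Δ to stable)
t=3 Δ0: w1=0 w2=0 clk=1 w0=0
  Δ1: clk:1→0
  (1Δ to stable)
t=4 Δ0: w1=0 w2=0 clk=0 w0=0
  Δ1: clk:0→1
  Δ2: w0:0→1
  Δ3: w2:0→1
  (3Δ to stable)
t=5 Δ0: w1=0 w2=1 clk=1 w0=1
  Δ1: clk:1→0
  (1Δ to stable)
t=6 Δ0: w1=0 w2=1 clk=0 w0=1
  Δ1: clk:0→1
  Δ2: w0:1→0
  Δ3: w2:1→0
  (3Δ to stable)
t=7 Δ0: w1=0 w2=0 clk=1 w0=0
  Δ1: clk:1→0
  (1Δ to stable)
t=8 Δ0: w1=0 w2=0 clk=0 w0=0
  Δ1: clk:0→1
  Δ2: w0:0→1
  Δ3: w2:0→1
  (3Δ to stable)
t=9 Δ0: w1=0 w2=1 clk=1 w0=1
  Δ1: clk:1→0
  (1Δ to stable)
t=10 Δ0: w1=0 w2=1 clk=0 w0=1
  Δ1: clk:0→1
  Δ2: w0:1→0
  Δ3: w2:1→0
  (3Δ to stable)
t=11 Δ0: w1=0 w2=0 clk=1 w0=0
  Δ1: clk:1→0
  (1Δ to stable)
t=12 Δ0: w1=0 w2=0 clk=0 w0=0
  Δ1: clk:0→1
  Δ2: w0:0→1
  Δ3: w2:0→1
  (3Δ to stable)
t=13 Δ0: w1=0 w2=1 clk=1 w0=1
  Δ1: clk:1→0
  (1Δ to stable)
t=14 Δ0: w1=0 w2=1 clk=0 w0=1
  Δ1: clk:0→1
  Δ2: w0:1→0
  Δ3: w2:1→0
  (3Δ to stable)
t=15 Δ0: w1=0 w2=0 clk=1 w0=0
  Δ1: clk:1→0
  (1Δ to stable)

0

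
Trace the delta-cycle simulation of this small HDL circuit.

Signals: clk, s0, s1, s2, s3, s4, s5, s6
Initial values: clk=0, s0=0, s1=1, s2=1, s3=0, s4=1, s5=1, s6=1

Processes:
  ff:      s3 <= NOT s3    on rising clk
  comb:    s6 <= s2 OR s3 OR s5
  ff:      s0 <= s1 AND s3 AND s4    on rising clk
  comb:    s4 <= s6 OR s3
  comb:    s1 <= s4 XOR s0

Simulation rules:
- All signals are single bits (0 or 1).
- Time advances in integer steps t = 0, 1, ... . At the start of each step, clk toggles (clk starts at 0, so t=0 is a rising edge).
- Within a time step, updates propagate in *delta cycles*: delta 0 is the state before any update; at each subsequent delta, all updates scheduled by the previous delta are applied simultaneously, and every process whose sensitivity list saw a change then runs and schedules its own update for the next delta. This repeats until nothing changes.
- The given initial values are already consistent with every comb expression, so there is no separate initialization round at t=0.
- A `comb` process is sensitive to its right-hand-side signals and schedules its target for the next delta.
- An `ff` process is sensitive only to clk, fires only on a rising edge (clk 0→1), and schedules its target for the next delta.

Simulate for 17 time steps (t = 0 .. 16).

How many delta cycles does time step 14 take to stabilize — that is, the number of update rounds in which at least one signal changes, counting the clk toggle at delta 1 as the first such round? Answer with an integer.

3

t0.Δ0 s3=0 s4=1 s0=0 s5=1 s6=1 s2=1 clk=0 s1=1
t0.Δ1 s3=0 s4=1 s0=0 s5=1 s6=1 s2=1 clk=1 s1=1
t0.Δ2 s3=1 s4=1 s0=0 s5=1 s6=1 s2=1 clk=1 s1=1
t1.Δ0 s3=1 s4=1 s0=0 s5=1 s6=1 s2=1 clk=1 s1=1
t1.Δ1 s3=1 s4=1 s0=0 s5=1 s6=1 s2=1 clk=0 s1=1
t2.Δ0 s3=1 s4=1 s0=0 s5=1 s6=1 s2=1 clk=0 s1=1
t2.Δ1 s3=1 s4=1 s0=0 s5=1 s6=1 s2=1 clk=1 s1=1
t2.Δ2 s3=0 s4=1 s0=1 s5=1 s6=1 s2=1 clk=1 s1=1
t2.Δ3 s3=0 s4=1 s0=1 s5=1 s6=1 s2=1 clk=1 s1=0
t3.Δ0 s3=0 s4=1 s0=1 s5=1 s6=1 s2=1 clk=1 s1=0
t3.Δ1 s3=0 s4=1 s0=1 s5=1 s6=1 s2=1 clk=0 s1=0
t4.Δ0 s3=0 s4=1 s0=1 s5=1 s6=1 s2=1 clk=0 s1=0
t4.Δ1 s3=0 s4=1 s0=1 s5=1 s6=1 s2=1 clk=1 s1=0
t4.Δ2 s3=1 s4=1 s0=0 s5=1 s6=1 s2=1 clk=1 s1=0
t4.Δ3 s3=1 s4=1 s0=0 s5=1 s6=1 s2=1 clk=1 s1=1
t5.Δ0 s3=1 s4=1 s0=0 s5=1 s6=1 s2=1 clk=1 s1=1
t5.Δ1 s3=1 s4=1 s0=0 s5=1 s6=1 s2=1 clk=0 s1=1
t6.Δ0 s3=1 s4=1 s0=0 s5=1 s6=1 s2=1 clk=0 s1=1
t6.Δ1 s3=1 s4=1 s0=0 s5=1 s6=1 s2=1 clk=1 s1=1
t6.Δ2 s3=0 s4=1 s0=1 s5=1 s6=1 s2=1 clk=1 s1=1
t6.Δ3 s3=0 s4=1 s0=1 s5=1 s6=1 s2=1 clk=1 s1=0
t7.Δ0 s3=0 s4=1 s0=1 s5=1 s6=1 s2=1 clk=1 s1=0
t7.Δ1 s3=0 s4=1 s0=1 s5=1 s6=1 s2=1 clk=0 s1=0
t8.Δ0 s3=0 s4=1 s0=1 s5=1 s6=1 s2=1 clk=0 s1=0
t8.Δ1 s3=0 s4=1 s0=1 s5=1 s6=1 s2=1 clk=1 s1=0
t8.Δ2 s3=1 s4=1 s0=0 s5=1 s6=1 s2=1 clk=1 s1=0
t8.Δ3 s3=1 s4=1 s0=0 s5=1 s6=1 s2=1 clk=1 s1=1
t9.Δ0 s3=1 s4=1 s0=0 s5=1 s6=1 s2=1 clk=1 s1=1
t9.Δ1 s3=1 s4=1 s0=0 s5=1 s6=1 s2=1 clk=0 s1=1
t10.Δ0 s3=1 s4=1 s0=0 s5=1 s6=1 s2=1 clk=0 s1=1
t10.Δ1 s3=1 s4=1 s0=0 s5=1 s6=1 s2=1 clk=1 s1=1
t10.Δ2 s3=0 s4=1 s0=1 s5=1 s6=1 s2=1 clk=1 s1=1
t10.Δ3 s3=0 s4=1 s0=1 s5=1 s6=1 s2=1 clk=1 s1=0
t11.Δ0 s3=0 s4=1 s0=1 s5=1 s6=1 s2=1 clk=1 s1=0
t11.Δ1 s3=0 s4=1 s0=1 s5=1 s6=1 s2=1 clk=0 s1=0
t12.Δ0 s3=0 s4=1 s0=1 s5=1 s6=1 s2=1 clk=0 s1=0
t12.Δ1 s3=0 s4=1 s0=1 s5=1 s6=1 s2=1 clk=1 s1=0
t12.Δ2 s3=1 s4=1 s0=0 s5=1 s6=1 s2=1 clk=1 s1=0
t12.Δ3 s3=1 s4=1 s0=0 s5=1 s6=1 s2=1 clk=1 s1=1
t13.Δ0 s3=1 s4=1 s0=0 s5=1 s6=1 s2=1 clk=1 s1=1
t13.Δ1 s3=1 s4=1 s0=0 s5=1 s6=1 s2=1 clk=0 s1=1
t14.Δ0 s3=1 s4=1 s0=0 s5=1 s6=1 s2=1 clk=0 s1=1
t14.Δ1 s3=1 s4=1 s0=0 s5=1 s6=1 s2=1 clk=1 s1=1
t14.Δ2 s3=0 s4=1 s0=1 s5=1 s6=1 s2=1 clk=1 s1=1
t14.Δ3 s3=0 s4=1 s0=1 s5=1 s6=1 s2=1 clk=1 s1=0
t15.Δ0 s3=0 s4=1 s0=1 s5=1 s6=1 s2=1 clk=1 s1=0
t15.Δ1 s3=0 s4=1 s0=1 s5=1 s6=1 s2=1 clk=0 s1=0
t16.Δ0 s3=0 s4=1 s0=1 s5=1 s6=1 s2=1 clk=0 s1=0
t16.Δ1 s3=0 s4=1 s0=1 s5=1 s6=1 s2=1 clk=1 s1=0
t16.Δ2 s3=1 s4=1 s0=0 s5=1 s6=1 s2=1 clk=1 s1=0
t16.Δ3 s3=1 s4=1 s0=0 s5=1 s6=1 s2=1 clk=1 s1=1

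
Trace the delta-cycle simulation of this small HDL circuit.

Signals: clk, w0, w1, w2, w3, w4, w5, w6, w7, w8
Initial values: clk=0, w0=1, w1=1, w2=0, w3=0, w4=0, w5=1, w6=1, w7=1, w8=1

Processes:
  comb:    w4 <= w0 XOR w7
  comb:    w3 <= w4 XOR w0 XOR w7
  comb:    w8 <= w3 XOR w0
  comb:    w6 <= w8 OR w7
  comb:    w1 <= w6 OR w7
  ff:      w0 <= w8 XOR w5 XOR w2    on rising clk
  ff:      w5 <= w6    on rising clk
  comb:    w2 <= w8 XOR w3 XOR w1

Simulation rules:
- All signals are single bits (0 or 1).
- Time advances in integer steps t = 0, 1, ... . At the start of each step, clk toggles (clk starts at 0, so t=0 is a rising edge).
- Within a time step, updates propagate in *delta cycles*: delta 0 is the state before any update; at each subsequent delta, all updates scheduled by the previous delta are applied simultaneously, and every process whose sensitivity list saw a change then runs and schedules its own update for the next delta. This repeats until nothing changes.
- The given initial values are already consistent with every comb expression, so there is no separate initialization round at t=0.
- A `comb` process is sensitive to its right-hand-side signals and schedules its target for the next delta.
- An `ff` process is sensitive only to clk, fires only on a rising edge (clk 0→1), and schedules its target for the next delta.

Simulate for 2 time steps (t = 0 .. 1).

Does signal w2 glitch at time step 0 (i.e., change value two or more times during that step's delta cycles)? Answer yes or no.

t=0 Δ0: w2=0 w5=1 w8=1 w3=0 w1=1 w0=1 w6=1 w4=0 w7=1 clk=0
  Δ1: clk:0→1
  Δ2: w0:1→0
  Δ3: w8:1→0, w3:0→1, w4:0→1
  Δ4: w8:0→1, w3:1→0
  Δ5: w8:1→0
  Δ6: w2:0→1
  (6Δ to stable)
t=1 Δ0: w2=1 w5=1 w8=0 w3=0 w1=1 w0=0 w6=1 w4=1 w7=1 clk=1
  Δ1: clk:1→0
  (1Δ to stable)

no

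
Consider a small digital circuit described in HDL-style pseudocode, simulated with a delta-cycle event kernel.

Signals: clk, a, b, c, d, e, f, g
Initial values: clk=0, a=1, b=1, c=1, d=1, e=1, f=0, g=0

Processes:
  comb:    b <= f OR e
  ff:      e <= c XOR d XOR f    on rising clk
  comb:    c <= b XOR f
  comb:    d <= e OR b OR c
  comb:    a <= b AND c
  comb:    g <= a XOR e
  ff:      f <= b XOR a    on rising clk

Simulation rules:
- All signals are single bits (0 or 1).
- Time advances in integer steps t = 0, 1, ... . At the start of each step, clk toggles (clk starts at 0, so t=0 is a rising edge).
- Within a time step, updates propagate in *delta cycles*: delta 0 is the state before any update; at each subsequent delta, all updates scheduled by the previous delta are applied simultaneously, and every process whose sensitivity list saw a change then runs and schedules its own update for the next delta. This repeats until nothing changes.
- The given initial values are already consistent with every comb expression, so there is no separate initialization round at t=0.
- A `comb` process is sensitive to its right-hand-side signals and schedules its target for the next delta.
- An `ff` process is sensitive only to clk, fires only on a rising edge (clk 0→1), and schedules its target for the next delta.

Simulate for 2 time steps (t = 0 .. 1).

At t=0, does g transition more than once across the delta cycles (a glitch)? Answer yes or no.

yes

[bits: clk,g,c,f,d,b,e,a]
t=0: Δ0=00101111 Δ1=10101111 Δ2=10101101 Δ3=11101001 Δ4=11001000 Δ5=10000000 | 5Δ
t=1: Δ0=10000000 Δ1=00000000 | 1Δ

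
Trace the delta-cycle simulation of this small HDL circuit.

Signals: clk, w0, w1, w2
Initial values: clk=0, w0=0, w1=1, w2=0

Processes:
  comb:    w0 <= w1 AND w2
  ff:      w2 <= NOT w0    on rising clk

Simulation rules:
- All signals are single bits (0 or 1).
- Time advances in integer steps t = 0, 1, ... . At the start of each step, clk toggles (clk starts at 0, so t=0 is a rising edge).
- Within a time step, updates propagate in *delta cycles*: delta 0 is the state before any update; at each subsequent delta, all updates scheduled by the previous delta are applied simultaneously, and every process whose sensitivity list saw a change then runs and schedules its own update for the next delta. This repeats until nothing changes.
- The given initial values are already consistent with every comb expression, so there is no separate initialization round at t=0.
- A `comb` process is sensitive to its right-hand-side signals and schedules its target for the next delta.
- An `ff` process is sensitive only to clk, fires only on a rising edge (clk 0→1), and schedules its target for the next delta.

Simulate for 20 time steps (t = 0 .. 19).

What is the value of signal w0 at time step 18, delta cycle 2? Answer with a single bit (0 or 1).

t0.Δ0 w2=0 w0=0 w1=1 clk=0
t0.Δ1 w2=0 w0=0 w1=1 clk=1
t0.Δ2 w2=1 w0=0 w1=1 clk=1
t0.Δ3 w2=1 w0=1 w1=1 clk=1
t1.Δ0 w2=1 w0=1 w1=1 clk=1
t1.Δ1 w2=1 w0=1 w1=1 clk=0
t2.Δ0 w2=1 w0=1 w1=1 clk=0
t2.Δ1 w2=1 w0=1 w1=1 clk=1
t2.Δ2 w2=0 w0=1 w1=1 clk=1
t2.Δ3 w2=0 w0=0 w1=1 clk=1
t3.Δ0 w2=0 w0=0 w1=1 clk=1
t3.Δ1 w2=0 w0=0 w1=1 clk=0
t4.Δ0 w2=0 w0=0 w1=1 clk=0
t4.Δ1 w2=0 w0=0 w1=1 clk=1
t4.Δ2 w2=1 w0=0 w1=1 clk=1
t4.Δ3 w2=1 w0=1 w1=1 clk=1
t5.Δ0 w2=1 w0=1 w1=1 clk=1
t5.Δ1 w2=1 w0=1 w1=1 clk=0
t6.Δ0 w2=1 w0=1 w1=1 clk=0
t6.Δ1 w2=1 w0=1 w1=1 clk=1
t6.Δ2 w2=0 w0=1 w1=1 clk=1
t6.Δ3 w2=0 w0=0 w1=1 clk=1
t7.Δ0 w2=0 w0=0 w1=1 clk=1
t7.Δ1 w2=0 w0=0 w1=1 clk=0
t8.Δ0 w2=0 w0=0 w1=1 clk=0
t8.Δ1 w2=0 w0=0 w1=1 clk=1
t8.Δ2 w2=1 w0=0 w1=1 clk=1
t8.Δ3 w2=1 w0=1 w1=1 clk=1
t9.Δ0 w2=1 w0=1 w1=1 clk=1
t9.Δ1 w2=1 w0=1 w1=1 clk=0
t10.Δ0 w2=1 w0=1 w1=1 clk=0
t10.Δ1 w2=1 w0=1 w1=1 clk=1
t10.Δ2 w2=0 w0=1 w1=1 clk=1
t10.Δ3 w2=0 w0=0 w1=1 clk=1
t11.Δ0 w2=0 w0=0 w1=1 clk=1
t11.Δ1 w2=0 w0=0 w1=1 clk=0
t12.Δ0 w2=0 w0=0 w1=1 clk=0
t12.Δ1 w2=0 w0=0 w1=1 clk=1
t12.Δ2 w2=1 w0=0 w1=1 clk=1
t12.Δ3 w2=1 w0=1 w1=1 clk=1
t13.Δ0 w2=1 w0=1 w1=1 clk=1
t13.Δ1 w2=1 w0=1 w1=1 clk=0
t14.Δ0 w2=1 w0=1 w1=1 clk=0
t14.Δ1 w2=1 w0=1 w1=1 clk=1
t14.Δ2 w2=0 w0=1 w1=1 clk=1
t14.Δ3 w2=0 w0=0 w1=1 clk=1
t15.Δ0 w2=0 w0=0 w1=1 clk=1
t15.Δ1 w2=0 w0=0 w1=1 clk=0
t16.Δ0 w2=0 w0=0 w1=1 clk=0
t16.Δ1 w2=0 w0=0 w1=1 clk=1
t16.Δ2 w2=1 w0=0 w1=1 clk=1
t16.Δ3 w2=1 w0=1 w1=1 clk=1
t17.Δ0 w2=1 w0=1 w1=1 clk=1
t17.Δ1 w2=1 w0=1 w1=1 clk=0
t18.Δ0 w2=1 w0=1 w1=1 clk=0
t18.Δ1 w2=1 w0=1 w1=1 clk=1
t18.Δ2 w2=0 w0=1 w1=1 clk=1
t18.Δ3 w2=0 w0=0 w1=1 clk=1
t19.Δ0 w2=0 w0=0 w1=1 clk=1
t19.Δ1 w2=0 w0=0 w1=1 clk=0

1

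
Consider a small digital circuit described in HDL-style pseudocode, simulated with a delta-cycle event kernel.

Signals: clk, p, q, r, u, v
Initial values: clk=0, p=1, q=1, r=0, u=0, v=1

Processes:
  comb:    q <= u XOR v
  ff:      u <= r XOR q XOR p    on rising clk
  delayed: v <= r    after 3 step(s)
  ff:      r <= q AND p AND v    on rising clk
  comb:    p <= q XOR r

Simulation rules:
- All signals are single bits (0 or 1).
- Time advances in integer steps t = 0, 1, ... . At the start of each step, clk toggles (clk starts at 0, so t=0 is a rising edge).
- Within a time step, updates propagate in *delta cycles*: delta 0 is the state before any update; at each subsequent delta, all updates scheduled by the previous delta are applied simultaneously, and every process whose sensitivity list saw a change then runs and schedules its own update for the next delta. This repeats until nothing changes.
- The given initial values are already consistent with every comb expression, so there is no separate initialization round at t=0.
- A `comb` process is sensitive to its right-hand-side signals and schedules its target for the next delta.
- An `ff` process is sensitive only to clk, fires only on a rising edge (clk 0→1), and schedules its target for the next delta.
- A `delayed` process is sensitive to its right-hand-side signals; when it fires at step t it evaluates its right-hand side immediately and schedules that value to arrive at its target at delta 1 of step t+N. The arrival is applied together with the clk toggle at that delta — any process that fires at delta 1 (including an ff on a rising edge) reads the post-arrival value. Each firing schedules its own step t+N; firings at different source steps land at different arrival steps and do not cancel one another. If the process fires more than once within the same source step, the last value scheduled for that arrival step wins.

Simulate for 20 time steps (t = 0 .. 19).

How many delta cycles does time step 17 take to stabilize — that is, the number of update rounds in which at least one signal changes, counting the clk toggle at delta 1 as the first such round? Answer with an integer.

3

t=0 Δ0: clk=0 q=1 u=0 v=1 p=1 r=0
  Δ1: clk:0→1
  Δ2: r:0→1
  Δ3: p:1→0
  (3Δ to stable)
t=1 Δ0: clk=1 q=1 u=0 v=1 p=0 r=1
  Δ1: clk:1→0
  (1Δ to stable)
t=2 Δ0: clk=0 q=1 u=0 v=1 p=0 r=1
  Δ1: clk:0→1
  Δ2: r:1→0
  Δ3: p:0→1
  (3Δ to stable)
t=3 Δ0: clk=1 q=1 u=0 v=1 p=1 r=0
  Δ1: clk:1→0
  (1Δ to stable)
t=4 Δ0: clk=0 q=1 u=0 v=1 p=1 r=0
  Δ1: clk:0→1
  Δ2: r:0→1
  Δ3: p:1→0
  (3Δ to stable)
t=5 Δ0: clk=1 q=1 u=0 v=1 p=0 r=1
  Δ1: clk:1→0, v:1→0
  Δ2: q:1→0
  Δ3: p:0→1
  (3Δ to stable)
t=6 Δ0: clk=0 q=0 u=0 v=0 p=1 r=1
  Δ1: clk:0→1
  Δ2: r:1→0
  Δ3: p:1→0
  (3Δ to stable)
t=7 Δ0: clk=1 q=0 u=0 v=0 p=0 r=0
  Δ1: clk:1→0, v:0→1
  Δ2: q:0→1
  Δ3: p:0→1
  (3Δ to stable)
t=8 Δ0: clk=0 q=1 u=0 v=1 p=1 r=0
  Δ1: clk:0→1
  Δ2: r:0→1
  Δ3: p:1→0
  (3Δ to stable)
t=9 Δ0: clk=1 q=1 u=0 v=1 p=0 r=1
  Δ1: clk:1→0, v:1→0
  Δ2: q:1→0
  Δ3: p:0→1
  (3Δ to stable)
t=10 Δ0: clk=0 q=0 u=0 v=0 p=1 r=1
  Δ1: clk:0→1
  Δ2: r:1→0
  Δ3: p:1→0
  (3Δ to stable)
t=11 Δ0: clk=1 q=0 u=0 v=0 p=0 r=0
  Δ1: clk:1→0, v:0→1
  Δ2: q:0→1
  Δ3: p:0→1
  (3Δ to stable)
t=12 Δ0: clk=0 q=1 u=0 v=1 p=1 r=0
  Δ1: clk:0→1
  Δ2: r:0→1
  Δ3: p:1→0
  (3Δ to stable)
t=13 Δ0: clk=1 q=1 u=0 v=1 p=0 r=1
  Δ1: clk:1→0, v:1→0
  Δ2: q:1→0
  Δ3: p:0→1
  (3Δ to stable)
t=14 Δ0: clk=0 q=0 u=0 v=0 p=1 r=1
  Δ1: clk:0→1
  Δ2: r:1→0
  Δ3: p:1→0
  (3Δ to stable)
t=15 Δ0: clk=1 q=0 u=0 v=0 p=0 r=0
  Δ1: clk:1→0, v:0→1
  Δ2: q:0→1
  Δ3: p:0→1
  (3Δ to stable)
t=16 Δ0: clk=0 q=1 u=0 v=1 p=1 r=0
  Δ1: clk:0→1
  Δ2: r:0→1
  Δ3: p:1→0
  (3Δ to stable)
t=17 Δ0: clk=1 q=1 u=0 v=1 p=0 r=1
  Δ1: clk:1→0, v:1→0
  Δ2: q:1→0
  Δ3: p:0→1
  (3Δ to stable)
t=18 Δ0: clk=0 q=0 u=0 v=0 p=1 r=1
  Δ1: clk:0→1
  Δ2: r:1→0
  Δ3: p:1→0
  (3Δ to stable)
t=19 Δ0: clk=1 q=0 u=0 v=0 p=0 r=0
  Δ1: clk:1→0, v:0→1
  Δ2: q:0→1
  Δ3: p:0→1
  (3Δ to stable)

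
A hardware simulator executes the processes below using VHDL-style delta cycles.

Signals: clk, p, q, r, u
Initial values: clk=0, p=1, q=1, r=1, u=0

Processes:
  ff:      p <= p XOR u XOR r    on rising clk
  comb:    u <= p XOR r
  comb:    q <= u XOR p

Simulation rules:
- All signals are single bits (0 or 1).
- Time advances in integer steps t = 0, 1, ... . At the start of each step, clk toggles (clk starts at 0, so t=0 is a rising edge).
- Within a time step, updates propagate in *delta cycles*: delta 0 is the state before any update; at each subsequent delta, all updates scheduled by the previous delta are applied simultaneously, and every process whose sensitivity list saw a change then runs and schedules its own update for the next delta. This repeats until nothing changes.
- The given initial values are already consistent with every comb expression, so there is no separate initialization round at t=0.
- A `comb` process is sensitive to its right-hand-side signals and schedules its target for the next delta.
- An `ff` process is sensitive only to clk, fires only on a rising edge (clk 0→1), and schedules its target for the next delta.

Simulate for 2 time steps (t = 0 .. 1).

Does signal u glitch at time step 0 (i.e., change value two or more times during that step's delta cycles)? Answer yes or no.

t0.Δ0 r=1 q=1 p=1 u=0 clk=0
t0.Δ1 r=1 q=1 p=1 u=0 clk=1
t0.Δ2 r=1 q=1 p=0 u=0 clk=1
t0.Δ3 r=1 q=0 p=0 u=1 clk=1
t0.Δ4 r=1 q=1 p=0 u=1 clk=1
t1.Δ0 r=1 q=1 p=0 u=1 clk=1
t1.Δ1 r=1 q=1 p=0 u=1 clk=0

no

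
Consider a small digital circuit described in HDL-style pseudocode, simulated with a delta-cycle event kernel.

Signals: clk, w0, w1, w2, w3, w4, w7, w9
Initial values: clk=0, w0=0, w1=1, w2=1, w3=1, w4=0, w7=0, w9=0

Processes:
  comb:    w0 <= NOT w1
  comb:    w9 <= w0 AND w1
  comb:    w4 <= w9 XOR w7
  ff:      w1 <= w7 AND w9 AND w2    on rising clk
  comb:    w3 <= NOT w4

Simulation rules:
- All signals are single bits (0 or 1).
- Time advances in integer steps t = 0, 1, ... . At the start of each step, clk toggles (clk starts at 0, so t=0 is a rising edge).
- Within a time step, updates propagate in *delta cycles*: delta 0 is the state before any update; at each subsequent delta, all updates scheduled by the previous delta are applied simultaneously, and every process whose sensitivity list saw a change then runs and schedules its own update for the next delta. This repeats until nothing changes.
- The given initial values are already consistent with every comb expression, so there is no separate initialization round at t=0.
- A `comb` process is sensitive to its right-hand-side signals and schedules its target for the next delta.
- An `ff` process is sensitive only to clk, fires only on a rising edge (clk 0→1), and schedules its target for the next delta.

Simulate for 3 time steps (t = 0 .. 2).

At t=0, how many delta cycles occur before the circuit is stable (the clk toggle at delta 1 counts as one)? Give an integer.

t0.Δ0 w7=0 w9=0 w0=0 w3=1 clk=0 w4=0 w2=1 w1=1
t0.Δ1 w7=0 w9=0 w0=0 w3=1 clk=1 w4=0 w2=1 w1=1
t0.Δ2 w7=0 w9=0 w0=0 w3=1 clk=1 w4=0 w2=1 w1=0
t0.Δ3 w7=0 w9=0 w0=1 w3=1 clk=1 w4=0 w2=1 w1=0
t1.Δ0 w7=0 w9=0 w0=1 w3=1 clk=1 w4=0 w2=1 w1=0
t1.Δ1 w7=0 w9=0 w0=1 w3=1 clk=0 w4=0 w2=1 w1=0
t2.Δ0 w7=0 w9=0 w0=1 w3=1 clk=0 w4=0 w2=1 w1=0
t2.Δ1 w7=0 w9=0 w0=1 w3=1 clk=1 w4=0 w2=1 w1=0

3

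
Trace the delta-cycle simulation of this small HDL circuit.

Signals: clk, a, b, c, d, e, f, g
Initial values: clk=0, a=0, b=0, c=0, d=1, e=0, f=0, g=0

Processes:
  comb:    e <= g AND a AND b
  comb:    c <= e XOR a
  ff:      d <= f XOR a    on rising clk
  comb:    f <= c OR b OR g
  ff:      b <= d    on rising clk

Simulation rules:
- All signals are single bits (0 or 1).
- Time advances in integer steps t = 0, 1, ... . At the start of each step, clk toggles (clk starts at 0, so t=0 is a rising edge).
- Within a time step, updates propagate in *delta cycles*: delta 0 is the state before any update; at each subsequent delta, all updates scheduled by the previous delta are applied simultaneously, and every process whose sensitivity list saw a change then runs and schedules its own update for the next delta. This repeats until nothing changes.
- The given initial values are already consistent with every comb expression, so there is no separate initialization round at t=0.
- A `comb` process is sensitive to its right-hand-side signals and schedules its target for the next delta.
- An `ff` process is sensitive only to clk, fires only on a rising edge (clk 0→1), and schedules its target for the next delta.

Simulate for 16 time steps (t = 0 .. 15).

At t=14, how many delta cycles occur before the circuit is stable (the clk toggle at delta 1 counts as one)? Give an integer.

3

[bits: b,d,f,c,a,clk,g,e]
t=0: Δ0=01000000 Δ1=01000100 Δ2=10000100 Δ3=10100100 | 3Δ
t=1: Δ0=10100100 Δ1=10100000 | 1Δ
t=2: Δ0=10100000 Δ1=10100100 Δ2=01100100 Δ3=01000100 | 3Δ
t=3: Δ0=01000100 Δ1=01000000 | 1Δ
t=4: Δ0=01000000 Δ1=01000100 Δ2=10000100 Δ3=10100100 | 3Δ
t=5: Δ0=10100100 Δ1=10100000 | 1Δ
t=6: Δ0=10100000 Δ1=10100100 Δ2=01100100 Δ3=01000100 | 3Δ
t=7: Δ0=01000100 Δ1=01000000 | 1Δ
t=8: Δ0=01000000 Δ1=01000100 Δ2=10000100 Δ3=10100100 | 3Δ
t=9: Δ0=10100100 Δ1=10100000 | 1Δ
t=10: Δ0=10100000 Δ1=10100100 Δ2=01100100 Δ3=01000100 | 3Δ
t=11: Δ0=01000100 Δ1=01000000 | 1Δ
t=12: Δ0=01000000 Δ1=01000100 Δ2=10000100 Δ3=10100100 | 3Δ
t=13: Δ0=10100100 Δ1=10100000 | 1Δ
t=14: Δ0=10100000 Δ1=10100100 Δ2=01100100 Δ3=01000100 | 3Δ
t=15: Δ0=01000100 Δ1=01000000 | 1Δ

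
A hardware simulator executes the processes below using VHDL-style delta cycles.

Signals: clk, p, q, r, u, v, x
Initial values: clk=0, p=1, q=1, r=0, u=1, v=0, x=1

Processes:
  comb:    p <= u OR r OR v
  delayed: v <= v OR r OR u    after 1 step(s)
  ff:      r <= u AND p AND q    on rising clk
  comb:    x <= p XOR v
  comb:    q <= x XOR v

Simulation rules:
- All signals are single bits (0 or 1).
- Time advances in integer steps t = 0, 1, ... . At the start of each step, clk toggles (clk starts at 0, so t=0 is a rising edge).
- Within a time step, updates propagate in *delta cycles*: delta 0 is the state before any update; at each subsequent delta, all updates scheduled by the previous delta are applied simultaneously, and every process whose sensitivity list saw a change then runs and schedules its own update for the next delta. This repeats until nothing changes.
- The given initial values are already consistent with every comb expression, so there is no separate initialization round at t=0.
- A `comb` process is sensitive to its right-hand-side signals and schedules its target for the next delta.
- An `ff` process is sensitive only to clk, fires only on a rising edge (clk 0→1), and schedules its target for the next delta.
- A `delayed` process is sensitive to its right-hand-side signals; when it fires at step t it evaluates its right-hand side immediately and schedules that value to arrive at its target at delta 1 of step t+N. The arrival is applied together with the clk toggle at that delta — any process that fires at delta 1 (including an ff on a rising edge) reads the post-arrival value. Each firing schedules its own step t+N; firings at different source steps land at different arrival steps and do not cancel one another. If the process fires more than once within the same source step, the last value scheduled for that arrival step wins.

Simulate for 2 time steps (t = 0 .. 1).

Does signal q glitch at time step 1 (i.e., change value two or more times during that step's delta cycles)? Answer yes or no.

yes

[bits: q,r,p,u,x,clk,v]
t=0: Δ0=1011100 Δ1=1011110 Δ2=1111110 | 2Δ
t=1: Δ0=1111110 Δ1=1111101 Δ2=0111001 Δ3=1111001 | 3Δ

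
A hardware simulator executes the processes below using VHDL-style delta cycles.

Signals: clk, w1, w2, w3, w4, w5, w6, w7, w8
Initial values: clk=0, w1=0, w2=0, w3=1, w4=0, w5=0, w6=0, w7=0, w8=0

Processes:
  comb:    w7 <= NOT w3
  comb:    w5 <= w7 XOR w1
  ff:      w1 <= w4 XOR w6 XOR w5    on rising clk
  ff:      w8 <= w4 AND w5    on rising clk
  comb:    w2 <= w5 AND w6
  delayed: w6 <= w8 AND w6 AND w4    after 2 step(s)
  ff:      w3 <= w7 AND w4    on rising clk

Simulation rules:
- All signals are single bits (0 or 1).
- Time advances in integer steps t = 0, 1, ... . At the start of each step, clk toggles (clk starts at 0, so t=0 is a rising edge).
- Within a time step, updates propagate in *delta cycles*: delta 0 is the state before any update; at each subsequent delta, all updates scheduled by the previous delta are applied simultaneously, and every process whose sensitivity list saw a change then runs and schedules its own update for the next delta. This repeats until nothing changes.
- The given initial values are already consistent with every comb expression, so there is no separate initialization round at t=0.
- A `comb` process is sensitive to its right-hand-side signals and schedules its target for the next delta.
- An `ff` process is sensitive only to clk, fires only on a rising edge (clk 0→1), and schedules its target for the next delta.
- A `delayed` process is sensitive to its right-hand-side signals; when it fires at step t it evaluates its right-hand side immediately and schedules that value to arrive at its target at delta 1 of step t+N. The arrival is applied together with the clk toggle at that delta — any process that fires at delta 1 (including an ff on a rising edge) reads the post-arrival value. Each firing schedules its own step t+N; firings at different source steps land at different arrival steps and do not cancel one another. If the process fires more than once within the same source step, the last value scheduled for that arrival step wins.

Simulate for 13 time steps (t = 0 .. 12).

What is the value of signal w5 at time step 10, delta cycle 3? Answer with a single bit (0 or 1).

0

t=0 Δ0: w6=0 w2=0 w5=0 w3=1 w4=0 w7=0 clk=0 w1=0 w8=0
  Δ1: clk:0→1
  Δ2: w3:1→0
  Δ3: w7:0→1
  Δ4: w5:0→1
  (4Δ to stable)
t=1 Δ0: w6=0 w2=0 w5=1 w3=0 w4=0 w7=1 clk=1 w1=0 w8=0
  Δ1: clk:1→0
  (1Δ to stable)
t=2 Δ0: w6=0 w2=0 w5=1 w3=0 w4=0 w7=1 clk=0 w1=0 w8=0
  Δ1: clk:0→1
  Δ2: w1:0→1
  Δ3: w5:1→0
  (3Δ to stable)
t=3 Δ0: w6=0 w2=0 w5=0 w3=0 w4=0 w7=1 clk=1 w1=1 w8=0
  Δ1: clk:1→0
  (1Δ to stable)
t=4 Δ0: w6=0 w2=0 w5=0 w3=0 w4=0 w7=1 clk=0 w1=1 w8=0
  Δ1: clk:0→1
  Δ2: w1:1→0
  Δ3: w5:0→1
  (3Δ to stable)
t=5 Δ0: w6=0 w2=0 w5=1 w3=0 w4=0 w7=1 clk=1 w1=0 w8=0
  Δ1: clk:1→0
  (1Δ to stable)
t=6 Δ0: w6=0 w2=0 w5=1 w3=0 w4=0 w7=1 clk=0 w1=0 w8=0
  Δ1: clk:0→1
  Δ2: w1:0→1
  Δ3: w5:1→0
  (3Δ to stable)
t=7 Δ0: w6=0 w2=0 w5=0 w3=0 w4=0 w7=1 clk=1 w1=1 w8=0
  Δ1: clk:1→0
  (1Δ to stable)
t=8 Δ0: w6=0 w2=0 w5=0 w3=0 w4=0 w7=1 clk=0 w1=1 w8=0
  Δ1: clk:0→1
  Δ2: w1:1→0
  Δ3: w5:0→1
  (3Δ to stable)
t=9 Δ0: w6=0 w2=0 w5=1 w3=0 w4=0 w7=1 clk=1 w1=0 w8=0
  Δ1: clk:1→0
  (1Δ to stable)
t=10 Δ0: w6=0 w2=0 w5=1 w3=0 w4=0 w7=1 clk=0 w1=0 w8=0
  Δ1: clk:0→1
  Δ2: w1:0→1
  Δ3: w5:1→0
  (3Δ to stable)
t=11 Δ0: w6=0 w2=0 w5=0 w3=0 w4=0 w7=1 clk=1 w1=1 w8=0
  Δ1: clk:1→0
  (1Δ to stable)
t=12 Δ0: w6=0 w2=0 w5=0 w3=0 w4=0 w7=1 clk=0 w1=1 w8=0
  Δ1: clk:0→1
  Δ2: w1:1→0
  Δ3: w5:0→1
  (3Δ to stable)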